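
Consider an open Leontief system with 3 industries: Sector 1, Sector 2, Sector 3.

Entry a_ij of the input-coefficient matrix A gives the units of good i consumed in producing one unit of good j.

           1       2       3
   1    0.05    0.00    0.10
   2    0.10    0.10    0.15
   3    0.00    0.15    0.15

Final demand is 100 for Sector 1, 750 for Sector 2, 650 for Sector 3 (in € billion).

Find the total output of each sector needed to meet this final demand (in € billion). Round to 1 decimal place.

x_1 = 204.6, x_2 = 1013.3, x_3 = 943.5

I − A =
  [   0.95     0.00    -0.10]
  [  -0.10     0.90    -0.15]
  [   0.00    -0.15     0.85]
Cofactors of I−A, C_ij = (−1)^(i+j)·(minor ij) (rows/columns in the sector order above):
  C_11 = (0.90)(0.85) − (-0.15)(-0.15) = 0.7425
  C_12 = −[(-0.10)(0.85) − (-0.15)(0.00)] = 0.0850
  C_13 = (-0.10)(-0.15) − (0.90)(0.00) = 0.0150
  C_21 = −[(0.00)(0.85) − (-0.10)(-0.15)] = 0.0150
  C_22 = (0.95)(0.85) − (-0.10)(0.00) = 0.8075
  C_23 = −[(0.95)(-0.15) − (0.00)(0.00)] = 0.1425
  C_31 = (0.00)(-0.15) − (-0.10)(0.90) = 0.0900
  C_32 = −[(0.95)(-0.15) − (-0.10)(-0.10)] = 0.1525
  C_33 = (0.95)(0.90) − (0.00)(-0.10) = 0.8550
det(I−A) = Σ_j (I−A)_1j·C_1j = (0.95)(0.7425) + (0.00)(0.0850) + (-0.10)(0.0150) = 0.703875
adj(I−A) = Cᵀ =
  [ 0.7425   0.0150   0.0900]
  [ 0.0850   0.8075   0.1525]
  [ 0.0150   0.1425   0.8550]
(I − A)⁻¹ = adj(I−A) / det(I−A) ≈
  [   1.0549     0.0213     0.1279]
  [   0.1208     1.1472     0.2167]
  [   0.0213     0.2025     1.2147]
x = (I − A)⁻¹ d = adj(I−A)·d / det(I−A), with det(I−A) = 0.703875:
  x_1 = (0.7425·100 + 0.0150·750 + 0.0900·650) / 0.703875 = 144.00 / 0.703875 ≈ 204.6
  x_2 = (0.0850·100 + 0.8075·750 + 0.1525·650) / 0.703875 = 713.25 / 0.703875 ≈ 1013.3
  x_3 = (0.0150·100 + 0.1425·750 + 0.8550·650) / 0.703875 = 664.125 / 0.703875 ≈ 943.5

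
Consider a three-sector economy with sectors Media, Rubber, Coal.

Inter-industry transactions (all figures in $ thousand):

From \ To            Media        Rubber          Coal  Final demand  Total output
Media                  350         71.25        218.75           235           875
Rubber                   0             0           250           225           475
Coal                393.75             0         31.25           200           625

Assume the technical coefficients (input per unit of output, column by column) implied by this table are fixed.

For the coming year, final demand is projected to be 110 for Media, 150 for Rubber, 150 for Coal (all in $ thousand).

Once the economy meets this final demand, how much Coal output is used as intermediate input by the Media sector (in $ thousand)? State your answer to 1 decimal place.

Technical coefficients a_ij = z_ij / X_j:
  a_11 = 350/875 = 0.40, a_21 = 0/875 = 0.00, a_31 = 393.75/875 = 0.45
  a_12 = 71.25/475 = 0.15, a_22 = 0/475 = 0.00, a_32 = 0/475 = 0.00
  a_13 = 218.75/625 = 0.35, a_23 = 250/625 = 0.40, a_33 = 31.25/625 = 0.05
I − A =
  [   0.60    -0.15    -0.35]
  [   0.00     1.00    -0.40]
  [  -0.45     0.00     0.95]
Cofactors of I−A, C_ij = (−1)^(i+j)·(minor ij) (rows/columns in the sector order above):
  C_11 = (1.00)(0.95) − (-0.40)(0.00) = 0.9500
  C_12 = −[(0.00)(0.95) − (-0.40)(-0.45)] = 0.1800
  C_13 = (0.00)(0.00) − (1.00)(-0.45) = 0.4500
  C_21 = −[(-0.15)(0.95) − (-0.35)(0.00)] = 0.1425
  C_22 = (0.60)(0.95) − (-0.35)(-0.45) = 0.4125
  C_23 = −[(0.60)(0.00) − (-0.15)(-0.45)] = 0.0675
  C_31 = (-0.15)(-0.40) − (-0.35)(1.00) = 0.4100
  C_32 = −[(0.60)(-0.40) − (-0.35)(0.00)] = 0.2400
  C_33 = (0.60)(1.00) − (-0.15)(0.00) = 0.6000
det(I−A) = Σ_j (I−A)_1j·C_1j = (0.60)(0.9500) + (-0.15)(0.1800) + (-0.35)(0.4500) = 0.3855
adj(I−A) = Cᵀ =
  [ 0.9500   0.1425   0.4100]
  [ 0.1800   0.4125   0.2400]
  [ 0.4500   0.0675   0.6000]
(I − A)⁻¹ = adj(I−A) / det(I−A) ≈
  [   2.4643     0.3696     1.0636]
  [   0.4669     1.0700     0.6226]
  [   1.1673     0.1751     1.5564]
First solve x = (I − A)⁻¹ d = adj(I−A)·d / det(I−A); in particular x_1 = (0.9500·110 + 0.1425·150 + 0.4100·150) / 0.3855 = 187.375 / 0.3855 ≈ 486.057.
Intermediate flow from 3 to 1: z_31 = a_31 · x_1 = 0.45 × 187.375 / 0.3855 = 84.31875 / 0.3855 ≈ 218.7.

z_31 = 218.7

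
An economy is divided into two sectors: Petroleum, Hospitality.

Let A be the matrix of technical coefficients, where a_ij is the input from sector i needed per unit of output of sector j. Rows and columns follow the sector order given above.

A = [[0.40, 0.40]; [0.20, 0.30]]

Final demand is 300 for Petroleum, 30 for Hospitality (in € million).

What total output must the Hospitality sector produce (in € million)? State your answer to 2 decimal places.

I − A =
  [   0.60    -0.40]
  [  -0.20     0.70]
det(I−A) = (0.60)(0.70) − (-0.40)(-0.20) = 0.3400
adj(I−A) = [[0.70, 0.40], [0.20, 0.60]]
(I − A)⁻¹ = adj(I−A) / det(I−A) ≈
  [   2.0588     1.1765]
  [   0.5882     1.7647]
x = (I − A)⁻¹ d = adj(I−A)·d / det(I−A), with det(I−A) = 0.3400:
  x_1 = (0.70·300 + 0.40·30) / 0.3400 = 222.00 / 0.3400 ≈ 652.94
  x_2 = (0.20·300 + 0.60·30) / 0.3400 = 78.00 / 0.3400 ≈ 229.41

x_2 = 229.41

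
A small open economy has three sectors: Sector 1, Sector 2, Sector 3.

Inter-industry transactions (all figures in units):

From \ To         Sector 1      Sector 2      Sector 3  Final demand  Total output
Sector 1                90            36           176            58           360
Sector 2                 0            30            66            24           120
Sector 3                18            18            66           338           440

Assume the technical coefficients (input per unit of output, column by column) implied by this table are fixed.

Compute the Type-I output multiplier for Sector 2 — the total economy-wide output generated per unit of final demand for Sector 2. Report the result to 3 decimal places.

m_2 = 2.387

Technical coefficients a_ij = z_ij / X_j:
  a_11 = 90/360 = 0.25, a_21 = 0/360 = 0.00, a_31 = 18/360 = 0.05
  a_12 = 36/120 = 0.30, a_22 = 30/120 = 0.25, a_32 = 18/120 = 0.15
  a_13 = 176/440 = 0.40, a_23 = 66/440 = 0.15, a_33 = 66/440 = 0.15
I − A =
  [   0.75    -0.30    -0.40]
  [   0.00     0.75    -0.15]
  [  -0.05    -0.15     0.85]
Cofactors of I−A, C_ij = (−1)^(i+j)·(minor ij) (rows/columns in the sector order above):
  C_11 = (0.75)(0.85) − (-0.15)(-0.15) = 0.6150
  C_12 = −[(0.00)(0.85) − (-0.15)(-0.05)] = 0.0075
  C_13 = (0.00)(-0.15) − (0.75)(-0.05) = 0.0375
  C_21 = −[(-0.30)(0.85) − (-0.40)(-0.15)] = 0.3150
  C_22 = (0.75)(0.85) − (-0.40)(-0.05) = 0.6175
  C_23 = −[(0.75)(-0.15) − (-0.30)(-0.05)] = 0.1275
  C_31 = (-0.30)(-0.15) − (-0.40)(0.75) = 0.3450
  C_32 = −[(0.75)(-0.15) − (-0.40)(0.00)] = 0.1125
  C_33 = (0.75)(0.75) − (-0.30)(0.00) = 0.5625
det(I−A) = Σ_j (I−A)_1j·C_1j = (0.75)(0.6150) + (-0.30)(0.0075) + (-0.40)(0.0375) = 0.4440
adj(I−A) = Cᵀ =
  [ 0.6150   0.3150   0.3450]
  [ 0.0075   0.6175   0.1125]
  [ 0.0375   0.1275   0.5625]
(I − A)⁻¹ = adj(I−A) / det(I−A) ≈
  [   1.3851     0.7095     0.7770]
  [   0.0169     1.3908     0.2534]
  [   0.0845     0.2872     1.2669]
The output multiplier for sector j is the column-j sum of the Leontief inverse (I − A)⁻¹ = adj(I−A) / det(I−A).
Column 2 of adj(I−A): (0.3150, 0.6175, 0.1275); det(I−A) = 0.4440.
m_2 = (0.3150 + 0.6175 + 0.1275) / 0.4440 = 1.06 / 0.4440 ≈ 2.387.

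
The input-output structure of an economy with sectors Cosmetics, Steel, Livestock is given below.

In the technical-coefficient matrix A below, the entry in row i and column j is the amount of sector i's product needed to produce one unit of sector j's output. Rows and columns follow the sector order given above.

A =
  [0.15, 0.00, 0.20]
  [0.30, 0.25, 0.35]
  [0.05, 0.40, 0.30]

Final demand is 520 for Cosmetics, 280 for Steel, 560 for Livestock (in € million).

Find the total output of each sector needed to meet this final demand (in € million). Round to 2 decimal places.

x_C = 1036.69, x_S = 1630.77, x_L = 1805.92

I − A =
  [   0.85     0.00    -0.20]
  [  -0.30     0.75    -0.35]
  [  -0.05    -0.40     0.70]
Cofactors of I−A, C_ij = (−1)^(i+j)·(minor ij) (rows/columns in the sector order above):
  C_11 = (0.75)(0.70) − (-0.35)(-0.40) = 0.3850
  C_12 = −[(-0.30)(0.70) − (-0.35)(-0.05)] = 0.2275
  C_13 = (-0.30)(-0.40) − (0.75)(-0.05) = 0.1575
  C_21 = −[(0.00)(0.70) − (-0.20)(-0.40)] = 0.0800
  C_22 = (0.85)(0.70) − (-0.20)(-0.05) = 0.5850
  C_23 = −[(0.85)(-0.40) − (0.00)(-0.05)] = 0.3400
  C_31 = (0.00)(-0.35) − (-0.20)(0.75) = 0.1500
  C_32 = −[(0.85)(-0.35) − (-0.20)(-0.30)] = 0.3575
  C_33 = (0.85)(0.75) − (0.00)(-0.30) = 0.6375
det(I−A) = Σ_j (I−A)_1j·C_1j = (0.85)(0.3850) + (0.00)(0.2275) + (-0.20)(0.1575) = 0.29575
adj(I−A) = Cᵀ =
  [ 0.3850   0.0800   0.1500]
  [ 0.2275   0.5850   0.3575]
  [ 0.1575   0.3400   0.6375]
(I − A)⁻¹ = adj(I−A) / det(I−A) ≈
  [   1.3018     0.2705     0.5072]
  [   0.7692     1.9780     1.2088]
  [   0.5325     1.1496     2.1555]
x = (I − A)⁻¹ d = adj(I−A)·d / det(I−A), with det(I−A) = 0.29575:
  x_C = (0.3850·520 + 0.0800·280 + 0.1500·560) / 0.29575 = 306.60 / 0.29575 ≈ 1036.69
  x_S = (0.2275·520 + 0.5850·280 + 0.3575·560) / 0.29575 = 482.30 / 0.29575 ≈ 1630.77
  x_L = (0.1575·520 + 0.3400·280 + 0.6375·560) / 0.29575 = 534.10 / 0.29575 ≈ 1805.92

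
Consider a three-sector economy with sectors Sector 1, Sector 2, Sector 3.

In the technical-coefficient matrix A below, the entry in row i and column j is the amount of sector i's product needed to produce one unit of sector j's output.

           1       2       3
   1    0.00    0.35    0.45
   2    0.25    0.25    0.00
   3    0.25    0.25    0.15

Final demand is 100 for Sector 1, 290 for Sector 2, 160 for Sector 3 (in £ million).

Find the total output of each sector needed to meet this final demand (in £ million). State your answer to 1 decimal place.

x_1 = 525.2, x_2 = 561.7, x_3 = 507.9

I − A =
  [   1.00    -0.35    -0.45]
  [  -0.25     0.75     0.00]
  [  -0.25    -0.25     0.85]
Cofactors of I−A, C_ij = (−1)^(i+j)·(minor ij) (rows/columns in the sector order above):
  C_11 = (0.75)(0.85) − (0.00)(-0.25) = 0.6375
  C_12 = −[(-0.25)(0.85) − (0.00)(-0.25)] = 0.2125
  C_13 = (-0.25)(-0.25) − (0.75)(-0.25) = 0.2500
  C_21 = −[(-0.35)(0.85) − (-0.45)(-0.25)] = 0.4100
  C_22 = (1.00)(0.85) − (-0.45)(-0.25) = 0.7375
  C_23 = −[(1.00)(-0.25) − (-0.35)(-0.25)] = 0.3375
  C_31 = (-0.35)(0.00) − (-0.45)(0.75) = 0.3375
  C_32 = −[(1.00)(0.00) − (-0.45)(-0.25)] = 0.1125
  C_33 = (1.00)(0.75) − (-0.35)(-0.25) = 0.6625
det(I−A) = Σ_j (I−A)_1j·C_1j = (1.00)(0.6375) + (-0.35)(0.2125) + (-0.45)(0.2500) = 0.450625
adj(I−A) = Cᵀ =
  [ 0.6375   0.4100   0.3375]
  [ 0.2125   0.7375   0.1125]
  [ 0.2500   0.3375   0.6625]
(I − A)⁻¹ = adj(I−A) / det(I−A) ≈
  [   1.4147     0.9098     0.7490]
  [   0.4716     1.6366     0.2497]
  [   0.5548     0.7490     1.4702]
x = (I − A)⁻¹ d = adj(I−A)·d / det(I−A), with det(I−A) = 0.450625:
  x_1 = (0.6375·100 + 0.4100·290 + 0.3375·160) / 0.450625 = 236.65 / 0.450625 ≈ 525.2
  x_2 = (0.2125·100 + 0.7375·290 + 0.1125·160) / 0.450625 = 253.125 / 0.450625 ≈ 561.7
  x_3 = (0.2500·100 + 0.3375·290 + 0.6625·160) / 0.450625 = 228.875 / 0.450625 ≈ 507.9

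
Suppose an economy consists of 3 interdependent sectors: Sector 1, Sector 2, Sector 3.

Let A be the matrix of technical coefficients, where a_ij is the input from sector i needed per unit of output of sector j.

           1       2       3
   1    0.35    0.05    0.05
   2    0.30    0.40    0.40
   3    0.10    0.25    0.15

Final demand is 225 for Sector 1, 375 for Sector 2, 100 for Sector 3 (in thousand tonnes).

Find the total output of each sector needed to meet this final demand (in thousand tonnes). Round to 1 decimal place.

x_1 = 481.1, x_2 = 1221.2, x_3 = 533.4

I − A =
  [   0.65    -0.05    -0.05]
  [  -0.30     0.60    -0.40]
  [  -0.10    -0.25     0.85]
Cofactors of I−A, C_ij = (−1)^(i+j)·(minor ij) (rows/columns in the sector order above):
  C_11 = (0.60)(0.85) − (-0.40)(-0.25) = 0.4100
  C_12 = −[(-0.30)(0.85) − (-0.40)(-0.10)] = 0.2950
  C_13 = (-0.30)(-0.25) − (0.60)(-0.10) = 0.1350
  C_21 = −[(-0.05)(0.85) − (-0.05)(-0.25)] = 0.0550
  C_22 = (0.65)(0.85) − (-0.05)(-0.10) = 0.5475
  C_23 = −[(0.65)(-0.25) − (-0.05)(-0.10)] = 0.1675
  C_31 = (-0.05)(-0.40) − (-0.05)(0.60) = 0.0500
  C_32 = −[(0.65)(-0.40) − (-0.05)(-0.30)] = 0.2750
  C_33 = (0.65)(0.60) − (-0.05)(-0.30) = 0.3750
det(I−A) = Σ_j (I−A)_1j·C_1j = (0.65)(0.4100) + (-0.05)(0.2950) + (-0.05)(0.1350) = 0.2450
adj(I−A) = Cᵀ =
  [ 0.4100   0.0550   0.0500]
  [ 0.2950   0.5475   0.2750]
  [ 0.1350   0.1675   0.3750]
(I − A)⁻¹ = adj(I−A) / det(I−A) ≈
  [   1.6735     0.2245     0.2041]
  [   1.2041     2.2347     1.1224]
  [   0.5510     0.6837     1.5306]
x = (I − A)⁻¹ d = adj(I−A)·d / det(I−A), with det(I−A) = 0.2450:
  x_1 = (0.4100·225 + 0.0550·375 + 0.0500·100) / 0.2450 = 117.875 / 0.2450 ≈ 481.1
  x_2 = (0.2950·225 + 0.5475·375 + 0.2750·100) / 0.2450 = 299.1875 / 0.2450 ≈ 1221.2
  x_3 = (0.1350·225 + 0.1675·375 + 0.3750·100) / 0.2450 = 130.6875 / 0.2450 ≈ 533.4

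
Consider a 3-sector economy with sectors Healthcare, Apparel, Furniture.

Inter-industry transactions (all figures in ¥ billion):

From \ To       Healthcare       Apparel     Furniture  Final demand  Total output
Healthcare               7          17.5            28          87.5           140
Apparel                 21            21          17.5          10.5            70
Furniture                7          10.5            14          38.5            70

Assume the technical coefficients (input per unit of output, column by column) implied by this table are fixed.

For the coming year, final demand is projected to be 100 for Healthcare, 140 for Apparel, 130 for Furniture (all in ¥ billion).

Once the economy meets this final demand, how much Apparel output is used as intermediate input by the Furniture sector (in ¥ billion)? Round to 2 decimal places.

Technical coefficients a_ij = z_ij / X_j:
  a_HH = 7/140 = 0.05, a_AH = 21/140 = 0.15, a_FH = 7/140 = 0.05
  a_HA = 17.5/70 = 0.25, a_AA = 21/70 = 0.30, a_FA = 10.5/70 = 0.15
  a_HF = 28/70 = 0.40, a_AF = 17.5/70 = 0.25, a_FF = 14/70 = 0.20
I − A =
  [   0.95    -0.25    -0.40]
  [  -0.15     0.70    -0.25]
  [  -0.05    -0.15     0.80]
Cofactors of I−A, C_ij = (−1)^(i+j)·(minor ij) (rows/columns in the sector order above):
  C_11 = (0.70)(0.80) − (-0.25)(-0.15) = 0.5225
  C_12 = −[(-0.15)(0.80) − (-0.25)(-0.05)] = 0.1325
  C_13 = (-0.15)(-0.15) − (0.70)(-0.05) = 0.0575
  C_21 = −[(-0.25)(0.80) − (-0.40)(-0.15)] = 0.2600
  C_22 = (0.95)(0.80) − (-0.40)(-0.05) = 0.7400
  C_23 = −[(0.95)(-0.15) − (-0.25)(-0.05)] = 0.1550
  C_31 = (-0.25)(-0.25) − (-0.40)(0.70) = 0.3425
  C_32 = −[(0.95)(-0.25) − (-0.40)(-0.15)] = 0.2975
  C_33 = (0.95)(0.70) − (-0.25)(-0.15) = 0.6275
det(I−A) = Σ_j (I−A)_1j·C_1j = (0.95)(0.5225) + (-0.25)(0.1325) + (-0.40)(0.0575) = 0.44025
adj(I−A) = Cᵀ =
  [ 0.5225   0.2600   0.3425]
  [ 0.1325   0.7400   0.2975]
  [ 0.0575   0.1550   0.6275]
(I − A)⁻¹ = adj(I−A) / det(I−A) ≈
  [   1.1868     0.5906     0.7780]
  [   0.3010     1.6809     0.6758]
  [   0.1306     0.3521     1.4253]
First solve x = (I − A)⁻¹ d = adj(I−A)·d / det(I−A); in particular x_F = (0.0575·100 + 0.1550·140 + 0.6275·130) / 0.44025 = 109.025 / 0.44025 ≈ 247.6434.
Intermediate flow from A to F: z_AF = a_AF · x_F = 0.25 × 109.025 / 0.44025 = 27.25625 / 0.44025 ≈ 61.91.

z_AF = 61.91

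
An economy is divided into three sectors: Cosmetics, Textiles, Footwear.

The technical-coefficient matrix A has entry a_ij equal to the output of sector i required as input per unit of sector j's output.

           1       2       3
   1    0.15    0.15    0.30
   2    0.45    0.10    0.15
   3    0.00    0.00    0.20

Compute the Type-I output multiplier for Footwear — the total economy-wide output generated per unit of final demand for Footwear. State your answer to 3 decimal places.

m_3 = 2.245

I − A =
  [   0.85    -0.15    -0.30]
  [  -0.45     0.90    -0.15]
  [   0.00     0.00     0.80]
Cofactors of I−A, C_ij = (−1)^(i+j)·(minor ij) (rows/columns in the sector order above):
  C_11 = (0.90)(0.80) − (-0.15)(0.00) = 0.7200
  C_12 = −[(-0.45)(0.80) − (-0.15)(0.00)] = 0.3600
  C_13 = (-0.45)(0.00) − (0.90)(0.00) = 0.0000
  C_21 = −[(-0.15)(0.80) − (-0.30)(0.00)] = 0.1200
  C_22 = (0.85)(0.80) − (-0.30)(0.00) = 0.6800
  C_23 = −[(0.85)(0.00) − (-0.15)(0.00)] = 0.0000
  C_31 = (-0.15)(-0.15) − (-0.30)(0.90) = 0.2925
  C_32 = −[(0.85)(-0.15) − (-0.30)(-0.45)] = 0.2625
  C_33 = (0.85)(0.90) − (-0.15)(-0.45) = 0.6975
det(I−A) = Σ_j (I−A)_1j·C_1j = (0.85)(0.7200) + (-0.15)(0.3600) + (-0.30)(0.0000) = 0.5580
adj(I−A) = Cᵀ =
  [ 0.7200   0.1200   0.2925]
  [ 0.3600   0.6800   0.2625]
  [ 0.0000   0.0000   0.6975]
(I − A)⁻¹ = adj(I−A) / det(I−A) ≈
  [   1.2903     0.2151     0.5242]
  [   0.6452     1.2186     0.4704]
  [   0.0000     0.0000     1.2500]
The output multiplier for sector j is the column-j sum of the Leontief inverse (I − A)⁻¹ = adj(I−A) / det(I−A).
Column 3 of adj(I−A): (0.2925, 0.2625, 0.6975); det(I−A) = 0.5580.
m_3 = (0.2925 + 0.2625 + 0.6975) / 0.5580 = 1.2525 / 0.5580 ≈ 2.245.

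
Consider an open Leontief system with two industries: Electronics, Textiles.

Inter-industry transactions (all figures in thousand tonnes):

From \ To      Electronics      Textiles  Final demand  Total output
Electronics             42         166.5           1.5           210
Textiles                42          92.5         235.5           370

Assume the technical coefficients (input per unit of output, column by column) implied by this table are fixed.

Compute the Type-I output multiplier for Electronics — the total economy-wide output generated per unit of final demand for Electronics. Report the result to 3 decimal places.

m_1 = 1.863

Technical coefficients a_ij = z_ij / X_j:
  a_11 = 42/210 = 0.20, a_21 = 42/210 = 0.20
  a_12 = 166.5/370 = 0.45, a_22 = 92.5/370 = 0.25
I − A =
  [   0.80    -0.45]
  [  -0.20     0.75]
det(I−A) = (0.80)(0.75) − (-0.45)(-0.20) = 0.5100
adj(I−A) = [[0.75, 0.45], [0.20, 0.80]]
(I − A)⁻¹ = adj(I−A) / det(I−A) ≈
  [   1.4706     0.8824]
  [   0.3922     1.5686]
The output multiplier for sector j is the column-j sum of the Leontief inverse (I − A)⁻¹ = adj(I−A) / det(I−A).
Column 1 of adj(I−A): (0.75, 0.20); det(I−A) = 0.5100.
m_1 = (0.75 + 0.20) / 0.5100 = 0.95 / 0.5100 ≈ 1.863.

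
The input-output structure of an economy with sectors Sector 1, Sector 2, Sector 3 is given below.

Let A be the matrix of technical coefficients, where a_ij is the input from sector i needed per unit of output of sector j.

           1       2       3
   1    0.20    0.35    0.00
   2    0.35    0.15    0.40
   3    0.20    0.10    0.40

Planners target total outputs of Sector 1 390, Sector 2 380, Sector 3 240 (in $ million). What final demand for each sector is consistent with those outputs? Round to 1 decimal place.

d_1 = 179.0, d_2 = 90.5, d_3 = 28.0

I − A =
  [   0.80    -0.35     0.00]
  [  -0.35     0.85    -0.40]
  [  -0.20    -0.10     0.60]
d = (I − A) x:
  d_1 = (+0.80)·390 + (-0.35)·380 + (+0.00)·240 = 179.0
  d_2 = (-0.35)·390 + (+0.85)·380 + (-0.40)·240 = 90.5
  d_3 = (-0.20)·390 + (-0.10)·380 + (+0.60)·240 = 28.0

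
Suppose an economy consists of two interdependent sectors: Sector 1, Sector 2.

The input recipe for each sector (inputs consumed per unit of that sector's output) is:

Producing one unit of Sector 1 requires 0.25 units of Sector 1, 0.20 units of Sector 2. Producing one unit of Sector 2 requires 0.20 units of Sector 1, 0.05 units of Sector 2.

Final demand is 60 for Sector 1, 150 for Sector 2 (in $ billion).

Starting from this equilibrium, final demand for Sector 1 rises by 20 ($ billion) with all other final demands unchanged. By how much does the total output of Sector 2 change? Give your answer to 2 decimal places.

I − A =
  [   0.75    -0.20]
  [  -0.20     0.95]
det(I−A) = (0.75)(0.95) − (-0.20)(-0.20) = 0.6725
adj(I−A) = [[0.95, 0.20], [0.20, 0.75]]
(I − A)⁻¹ = adj(I−A) / det(I−A) ≈
  [   1.4126     0.2974]
  [   0.2974     1.1152]
Δx = (I − A)⁻¹ Δd with Δd having +20 in the Sector 1 component and 0 elsewhere.
So Δx_2 = L_21 · (+20), where L_21 = adj(I−A)_21 / det(I−A) = 0.20 / 0.6725.
Δx_2 = 0.20 × (+20) / 0.6725 = 4.00 / 0.6725 ≈ 5.95.

Δx_2 = 5.95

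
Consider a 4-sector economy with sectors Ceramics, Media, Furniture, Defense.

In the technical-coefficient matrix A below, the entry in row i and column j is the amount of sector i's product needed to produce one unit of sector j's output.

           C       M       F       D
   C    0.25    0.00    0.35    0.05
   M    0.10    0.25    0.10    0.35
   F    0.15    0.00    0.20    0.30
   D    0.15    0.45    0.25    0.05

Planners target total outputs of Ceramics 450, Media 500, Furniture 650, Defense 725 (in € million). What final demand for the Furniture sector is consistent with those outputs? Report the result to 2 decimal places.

d_F = 235.00

I − A =
  [   0.75     0.00    -0.35    -0.05]
  [  -0.10     0.75    -0.10    -0.35]
  [  -0.15     0.00     0.80    -0.30]
  [  -0.15    -0.45    -0.25     0.95]
d = (I − A) x:
  d_C = (+0.75)·450 + (+0.00)·500 + (-0.35)·650 + (-0.05)·725 = 73.75
  d_M = (-0.10)·450 + (+0.75)·500 + (-0.10)·650 + (-0.35)·725 = 11.25
  d_F = (-0.15)·450 + (+0.00)·500 + (+0.80)·650 + (-0.30)·725 = 235.00
  d_D = (-0.15)·450 + (-0.45)·500 + (-0.25)·650 + (+0.95)·725 = 233.75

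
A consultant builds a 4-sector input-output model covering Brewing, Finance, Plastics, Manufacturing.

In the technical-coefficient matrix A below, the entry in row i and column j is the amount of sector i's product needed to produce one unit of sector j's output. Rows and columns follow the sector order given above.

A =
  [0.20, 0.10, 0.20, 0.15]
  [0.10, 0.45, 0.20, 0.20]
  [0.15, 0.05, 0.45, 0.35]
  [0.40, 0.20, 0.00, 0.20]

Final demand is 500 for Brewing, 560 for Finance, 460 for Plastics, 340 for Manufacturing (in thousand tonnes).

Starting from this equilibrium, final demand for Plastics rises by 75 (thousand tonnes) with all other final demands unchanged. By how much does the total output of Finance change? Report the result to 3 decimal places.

I − A =
  [   0.80    -0.10    -0.20    -0.15]
  [  -0.10     0.55    -0.20    -0.20]
  [  -0.15    -0.05     0.55    -0.35]
  [  -0.40    -0.20     0.00     0.80]
Compute the cofactors C_ij = (−1)^(i+j)·(3×3 minor ij) of I−A; the adjugate is their transpose:
adj(I−A) = Cᵀ =
  [ 0.198000   0.082500   0.102000   0.102375]
  [ 0.140000   0.267000   0.148000   0.157750]
  [ 0.152000   0.115500   0.268000   0.174625]
  [ 0.134000   0.108000   0.088000   0.208000]
det(I−A) = Σ_j (I−A)_1j·C_1j = (0.80)(0.198000) + (-0.10)(0.140000) + (-0.20)(0.152000) + (-0.15)(0.134000) = 0.0939
(I − A)⁻¹ = adj(I−A) / det(I−A) ≈
  [   2.1086     0.8786     1.0863     1.0903]
  [   1.4909     2.8435     1.5761     1.6800]
  [   1.6187     1.2300     2.8541     1.8597]
  [   1.4271     1.1502     0.9372     2.2151]
Δx = (I − A)⁻¹ Δd with Δd having +75 in the Plastics component and 0 elsewhere.
So Δx_2 = L_23 · (+75), where L_23 = adj(I−A)_23 / det(I−A) = 0.148000 / 0.0939.
Δx_2 = 0.148000 × (+75) / 0.0939 = 11.10 / 0.0939 ≈ 118.211.

Δx_2 = 118.211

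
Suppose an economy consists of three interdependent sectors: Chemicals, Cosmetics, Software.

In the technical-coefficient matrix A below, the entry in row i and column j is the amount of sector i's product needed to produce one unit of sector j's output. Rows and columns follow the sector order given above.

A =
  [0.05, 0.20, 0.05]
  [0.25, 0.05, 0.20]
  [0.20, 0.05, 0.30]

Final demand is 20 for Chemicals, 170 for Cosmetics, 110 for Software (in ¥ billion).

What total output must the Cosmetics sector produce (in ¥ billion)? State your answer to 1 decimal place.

x_2 = 242.3

I − A =
  [   0.95    -0.20    -0.05]
  [  -0.25     0.95    -0.20]
  [  -0.20    -0.05     0.70]
Cofactors of I−A, C_ij = (−1)^(i+j)·(minor ij) (rows/columns in the sector order above):
  C_11 = (0.95)(0.70) − (-0.20)(-0.05) = 0.6550
  C_12 = −[(-0.25)(0.70) − (-0.20)(-0.20)] = 0.2150
  C_13 = (-0.25)(-0.05) − (0.95)(-0.20) = 0.2025
  C_21 = −[(-0.20)(0.70) − (-0.05)(-0.05)] = 0.1425
  C_22 = (0.95)(0.70) − (-0.05)(-0.20) = 0.6550
  C_23 = −[(0.95)(-0.05) − (-0.20)(-0.20)] = 0.0875
  C_31 = (-0.20)(-0.20) − (-0.05)(0.95) = 0.0875
  C_32 = −[(0.95)(-0.20) − (-0.05)(-0.25)] = 0.2025
  C_33 = (0.95)(0.95) − (-0.20)(-0.25) = 0.8525
det(I−A) = Σ_j (I−A)_1j·C_1j = (0.95)(0.6550) + (-0.20)(0.2150) + (-0.05)(0.2025) = 0.569125
adj(I−A) = Cᵀ =
  [ 0.6550   0.1425   0.0875]
  [ 0.2150   0.6550   0.2025]
  [ 0.2025   0.0875   0.8525]
(I − A)⁻¹ = adj(I−A) / det(I−A) ≈
  [   1.1509     0.2504     0.1537]
  [   0.3778     1.1509     0.3558]
  [   0.3558     0.1537     1.4979]
x = (I − A)⁻¹ d = adj(I−A)·d / det(I−A), with det(I−A) = 0.569125:
  x_1 = (0.6550·20 + 0.1425·170 + 0.0875·110) / 0.569125 = 46.95 / 0.569125 ≈ 82.5
  x_2 = (0.2150·20 + 0.6550·170 + 0.2025·110) / 0.569125 = 137.925 / 0.569125 ≈ 242.3
  x_3 = (0.2025·20 + 0.0875·170 + 0.8525·110) / 0.569125 = 112.70 / 0.569125 ≈ 198.0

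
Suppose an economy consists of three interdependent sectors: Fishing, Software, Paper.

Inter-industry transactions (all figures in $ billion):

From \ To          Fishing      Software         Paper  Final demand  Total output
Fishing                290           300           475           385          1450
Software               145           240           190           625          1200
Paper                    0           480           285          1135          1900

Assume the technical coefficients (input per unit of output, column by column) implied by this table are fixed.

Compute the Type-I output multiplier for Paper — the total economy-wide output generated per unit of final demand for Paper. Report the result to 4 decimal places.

m_P = 1.9657

Technical coefficients a_ij = z_ij / X_j:
  a_FF = 290/1450 = 0.20, a_SF = 145/1450 = 0.10, a_PF = 0/1450 = 0.00
  a_FS = 300/1200 = 0.25, a_SS = 240/1200 = 0.20, a_PS = 480/1200 = 0.40
  a_FP = 475/1900 = 0.25, a_SP = 190/1900 = 0.10, a_PP = 285/1900 = 0.15
I − A =
  [   0.80    -0.25    -0.25]
  [  -0.10     0.80    -0.10]
  [   0.00    -0.40     0.85]
Cofactors of I−A, C_ij = (−1)^(i+j)·(minor ij) (rows/columns in the sector order above):
  C_11 = (0.80)(0.85) − (-0.10)(-0.40) = 0.6400
  C_12 = −[(-0.10)(0.85) − (-0.10)(0.00)] = 0.0850
  C_13 = (-0.10)(-0.40) − (0.80)(0.00) = 0.0400
  C_21 = −[(-0.25)(0.85) − (-0.25)(-0.40)] = 0.3125
  C_22 = (0.80)(0.85) − (-0.25)(0.00) = 0.6800
  C_23 = −[(0.80)(-0.40) − (-0.25)(0.00)] = 0.3200
  C_31 = (-0.25)(-0.10) − (-0.25)(0.80) = 0.2250
  C_32 = −[(0.80)(-0.10) − (-0.25)(-0.10)] = 0.1050
  C_33 = (0.80)(0.80) − (-0.25)(-0.10) = 0.6150
det(I−A) = Σ_j (I−A)_1j·C_1j = (0.80)(0.6400) + (-0.25)(0.0850) + (-0.25)(0.0400) = 0.48075
adj(I−A) = Cᵀ =
  [ 0.6400   0.3125   0.2250]
  [ 0.0850   0.6800   0.1050]
  [ 0.0400   0.3200   0.6150]
(I − A)⁻¹ = adj(I−A) / det(I−A) ≈
  [   1.33125     0.65003     0.46802]
  [   0.17681     1.41446     0.21841]
  [   0.08320     0.66563     1.27925]
The output multiplier for sector j is the column-j sum of the Leontief inverse (I − A)⁻¹ = adj(I−A) / det(I−A).
Column P of adj(I−A): (0.2250, 0.1050, 0.6150); det(I−A) = 0.48075.
m_P = (0.2250 + 0.1050 + 0.6150) / 0.48075 = 0.945 / 0.48075 ≈ 1.9657.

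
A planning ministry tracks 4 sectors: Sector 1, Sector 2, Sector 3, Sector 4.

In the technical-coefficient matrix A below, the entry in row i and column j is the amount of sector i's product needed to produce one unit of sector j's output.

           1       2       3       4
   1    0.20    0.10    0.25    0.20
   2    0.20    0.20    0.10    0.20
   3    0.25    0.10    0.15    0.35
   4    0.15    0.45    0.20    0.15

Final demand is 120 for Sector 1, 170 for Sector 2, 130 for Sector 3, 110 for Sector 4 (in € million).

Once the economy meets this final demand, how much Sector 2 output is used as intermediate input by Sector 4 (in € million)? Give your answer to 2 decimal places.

z_24 = 154.02

I − A =
  [   0.80    -0.10    -0.25    -0.20]
  [  -0.20     0.80    -0.10    -0.20]
  [  -0.25    -0.10     0.85    -0.35]
  [  -0.15    -0.45    -0.20     0.85]
Compute the cofactors C_ij = (−1)^(i+j)·(3×3 minor ij) of I−A; the adjugate is their transpose:
adj(I−A) = Cᵀ =
  [ 0.417250   0.206375   0.201000   0.229500]
  [ 0.192500   0.420250   0.155000   0.208000]
  [ 0.241000   0.240000   0.410000   0.282000]
  [ 0.232250   0.315375   0.214000   0.461500]
det(I−A) = Σ_j (I−A)_1j·C_1j = (0.80)(0.417250) + (-0.10)(0.192500) + (-0.25)(0.241000) + (-0.20)(0.232250) = 0.20785
(I − A)⁻¹ = adj(I−A) / det(I−A) ≈
  [   2.0075     0.9929     0.9670     1.1042]
  [   0.9261     2.0219     0.7457     1.0007]
  [   1.1595     1.1547     1.9726     1.3567]
  [   1.1174     1.5173     1.0296     2.2204]
First solve x = (I − A)⁻¹ d = adj(I−A)·d / det(I−A); in particular x_4 = (0.232250·120 + 0.315375·170 + 0.214000·130 + 0.461500·110) / 0.20785 = 160.06875 / 0.20785 ≈ 770.1167.
Intermediate flow from 2 to 4: z_24 = a_24 · x_4 = 0.20 × 160.06875 / 0.20785 = 32.01375 / 0.20785 ≈ 154.02.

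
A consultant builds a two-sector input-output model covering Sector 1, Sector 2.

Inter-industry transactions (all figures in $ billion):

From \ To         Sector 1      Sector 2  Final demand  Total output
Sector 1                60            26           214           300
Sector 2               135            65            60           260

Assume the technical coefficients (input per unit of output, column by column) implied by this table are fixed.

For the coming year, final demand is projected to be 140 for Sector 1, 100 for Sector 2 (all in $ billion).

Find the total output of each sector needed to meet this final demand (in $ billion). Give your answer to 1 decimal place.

Technical coefficients a_ij = z_ij / X_j:
  a_11 = 60/300 = 0.20, a_21 = 135/300 = 0.45
  a_12 = 26/260 = 0.10, a_22 = 65/260 = 0.25
I − A =
  [   0.80    -0.10]
  [  -0.45     0.75]
det(I−A) = (0.80)(0.75) − (-0.10)(-0.45) = 0.5550
adj(I−A) = [[0.75, 0.10], [0.45, 0.80]]
(I − A)⁻¹ = adj(I−A) / det(I−A) ≈
  [   1.3514     0.1802]
  [   0.8108     1.4414]
x = (I − A)⁻¹ d = adj(I−A)·d / det(I−A), with det(I−A) = 0.5550:
  x_1 = (0.75·140 + 0.10·100) / 0.5550 = 115.00 / 0.5550 ≈ 207.2
  x_2 = (0.45·140 + 0.80·100) / 0.5550 = 143.00 / 0.5550 ≈ 257.7

x_1 = 207.2, x_2 = 257.7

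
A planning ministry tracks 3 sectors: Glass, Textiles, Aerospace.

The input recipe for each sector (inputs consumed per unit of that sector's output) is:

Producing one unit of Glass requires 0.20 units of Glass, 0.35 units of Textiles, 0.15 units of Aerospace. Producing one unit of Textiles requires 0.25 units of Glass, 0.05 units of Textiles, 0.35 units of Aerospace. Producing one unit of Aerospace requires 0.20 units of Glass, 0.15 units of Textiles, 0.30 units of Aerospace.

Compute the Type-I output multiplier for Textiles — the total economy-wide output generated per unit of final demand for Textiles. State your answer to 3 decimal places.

m_2 = 2.952

I − A =
  [   0.80    -0.25    -0.20]
  [  -0.35     0.95    -0.15]
  [  -0.15    -0.35     0.70]
Cofactors of I−A, C_ij = (−1)^(i+j)·(minor ij) (rows/columns in the sector order above):
  C_11 = (0.95)(0.70) − (-0.15)(-0.35) = 0.6125
  C_12 = −[(-0.35)(0.70) − (-0.15)(-0.15)] = 0.2675
  C_13 = (-0.35)(-0.35) − (0.95)(-0.15) = 0.2650
  C_21 = −[(-0.25)(0.70) − (-0.20)(-0.35)] = 0.2450
  C_22 = (0.80)(0.70) − (-0.20)(-0.15) = 0.5300
  C_23 = −[(0.80)(-0.35) − (-0.25)(-0.15)] = 0.3175
  C_31 = (-0.25)(-0.15) − (-0.20)(0.95) = 0.2275
  C_32 = −[(0.80)(-0.15) − (-0.20)(-0.35)] = 0.1900
  C_33 = (0.80)(0.95) − (-0.25)(-0.35) = 0.6725
det(I−A) = Σ_j (I−A)_1j·C_1j = (0.80)(0.6125) + (-0.25)(0.2675) + (-0.20)(0.2650) = 0.370125
adj(I−A) = Cᵀ =
  [ 0.6125   0.2450   0.2275]
  [ 0.2675   0.5300   0.1900]
  [ 0.2650   0.3175   0.6725]
(I − A)⁻¹ = adj(I−A) / det(I−A) ≈
  [   1.6548     0.6619     0.6147]
  [   0.7227     1.4319     0.5133]
  [   0.7160     0.8578     1.8170]
The output multiplier for sector j is the column-j sum of the Leontief inverse (I − A)⁻¹ = adj(I−A) / det(I−A).
Column 2 of adj(I−A): (0.2450, 0.5300, 0.3175); det(I−A) = 0.370125.
m_2 = (0.2450 + 0.5300 + 0.3175) / 0.370125 = 1.0925 / 0.370125 ≈ 2.952.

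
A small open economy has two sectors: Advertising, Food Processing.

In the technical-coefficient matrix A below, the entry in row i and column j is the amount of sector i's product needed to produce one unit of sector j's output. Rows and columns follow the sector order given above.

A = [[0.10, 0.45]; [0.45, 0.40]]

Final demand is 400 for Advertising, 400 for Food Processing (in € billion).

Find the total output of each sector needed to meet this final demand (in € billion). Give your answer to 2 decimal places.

x_A = 1244.44, x_F = 1600.00

I − A =
  [   0.90    -0.45]
  [  -0.45     0.60]
det(I−A) = (0.90)(0.60) − (-0.45)(-0.45) = 0.3375
adj(I−A) = [[0.60, 0.45], [0.45, 0.90]]
(I − A)⁻¹ = adj(I−A) / det(I−A) ≈
  [   1.7778     1.3333]
  [   1.3333     2.6667]
x = (I − A)⁻¹ d = adj(I−A)·d / det(I−A), with det(I−A) = 0.3375:
  x_A = (0.60·400 + 0.45·400) / 0.3375 = 420.00 / 0.3375 ≈ 1244.44
  x_F = (0.45·400 + 0.90·400) / 0.3375 = 540.00 / 0.3375 = 1600.00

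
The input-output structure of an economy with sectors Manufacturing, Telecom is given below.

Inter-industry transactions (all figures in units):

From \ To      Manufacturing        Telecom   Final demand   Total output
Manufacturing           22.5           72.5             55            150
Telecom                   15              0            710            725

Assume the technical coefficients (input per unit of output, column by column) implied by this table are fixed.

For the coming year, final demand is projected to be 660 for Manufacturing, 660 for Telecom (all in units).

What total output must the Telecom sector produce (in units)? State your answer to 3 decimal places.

Technical coefficients a_ij = z_ij / X_j:
  a_MM = 22.5/150 = 0.15, a_TM = 15/150 = 0.10
  a_MT = 72.5/725 = 0.10, a_TT = 0/725 = 0.00
I − A =
  [   0.85    -0.10]
  [  -0.10     1.00]
det(I−A) = (0.85)(1.00) − (-0.10)(-0.10) = 0.8400
adj(I−A) = [[1.00, 0.10], [0.10, 0.85]]
(I − A)⁻¹ = adj(I−A) / det(I−A) ≈
  [   1.1905     0.1190]
  [   0.1190     1.0119]
x = (I − A)⁻¹ d = adj(I−A)·d / det(I−A), with det(I−A) = 0.8400:
  x_M = (1.00·660 + 0.10·660) / 0.8400 = 726.00 / 0.8400 ≈ 864.286
  x_T = (0.10·660 + 0.85·660) / 0.8400 = 627.00 / 0.8400 ≈ 746.429

x_T = 746.429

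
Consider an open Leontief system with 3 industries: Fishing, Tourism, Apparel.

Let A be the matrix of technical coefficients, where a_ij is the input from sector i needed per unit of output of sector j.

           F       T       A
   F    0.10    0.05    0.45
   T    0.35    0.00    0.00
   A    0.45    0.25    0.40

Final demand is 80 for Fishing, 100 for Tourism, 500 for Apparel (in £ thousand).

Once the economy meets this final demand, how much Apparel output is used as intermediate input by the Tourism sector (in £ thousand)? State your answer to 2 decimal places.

I − A =
  [   0.90    -0.05    -0.45]
  [  -0.35     1.00     0.00]
  [  -0.45    -0.25     0.60]
Cofactors of I−A, C_ij = (−1)^(i+j)·(minor ij) (rows/columns in the sector order above):
  C_11 = (1.00)(0.60) − (0.00)(-0.25) = 0.6000
  C_12 = −[(-0.35)(0.60) − (0.00)(-0.45)] = 0.2100
  C_13 = (-0.35)(-0.25) − (1.00)(-0.45) = 0.5375
  C_21 = −[(-0.05)(0.60) − (-0.45)(-0.25)] = 0.1425
  C_22 = (0.90)(0.60) − (-0.45)(-0.45) = 0.3375
  C_23 = −[(0.90)(-0.25) − (-0.05)(-0.45)] = 0.2475
  C_31 = (-0.05)(0.00) − (-0.45)(1.00) = 0.4500
  C_32 = −[(0.90)(0.00) − (-0.45)(-0.35)] = 0.1575
  C_33 = (0.90)(1.00) − (-0.05)(-0.35) = 0.8825
det(I−A) = Σ_j (I−A)_1j·C_1j = (0.90)(0.6000) + (-0.05)(0.2100) + (-0.45)(0.5375) = 0.287625
adj(I−A) = Cᵀ =
  [ 0.6000   0.1425   0.4500]
  [ 0.2100   0.3375   0.1575]
  [ 0.5375   0.2475   0.8825]
(I − A)⁻¹ = adj(I−A) / det(I−A) ≈
  [   2.0860     0.4954     1.5645]
  [   0.7301     1.1734     0.5476]
  [   1.8688     0.8605     3.0682]
First solve x = (I − A)⁻¹ d = adj(I−A)·d / det(I−A); in particular x_T = (0.2100·80 + 0.3375·100 + 0.1575·500) / 0.287625 = 129.30 / 0.287625 ≈ 449.5437.
Intermediate flow from A to T: z_AT = a_AT · x_T = 0.25 × 129.30 / 0.287625 = 32.325 / 0.287625 ≈ 112.39.

z_AT = 112.39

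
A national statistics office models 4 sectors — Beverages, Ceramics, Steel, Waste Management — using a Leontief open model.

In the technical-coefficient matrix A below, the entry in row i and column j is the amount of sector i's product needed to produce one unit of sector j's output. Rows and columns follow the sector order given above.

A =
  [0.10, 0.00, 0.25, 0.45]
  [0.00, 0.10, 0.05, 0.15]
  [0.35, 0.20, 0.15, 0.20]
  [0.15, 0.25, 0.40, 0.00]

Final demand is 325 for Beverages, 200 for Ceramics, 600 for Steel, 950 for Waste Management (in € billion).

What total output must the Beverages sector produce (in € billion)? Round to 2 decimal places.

x_1 = 2232.48

I − A =
  [   0.90     0.00    -0.25    -0.45]
  [   0.00     0.90    -0.05    -0.15]
  [  -0.35    -0.20     0.85    -0.20]
  [  -0.15    -0.25    -0.40     1.00]
Compute the cofactors C_ij = (−1)^(i+j)·(3×3 minor ij) of I−A; the adjugate is their transpose:
adj(I−A) = Cᵀ =
  [ 0.636625   0.194125   0.383250   0.392250]
  [ 0.059125   0.477625   0.101250   0.118500]
  [ 0.333375   0.250875   0.715500   0.330750]
  [ 0.243625   0.248875   0.369000   0.600750]
det(I−A) = Σ_j (I−A)_1j·C_1j = (0.90)(0.636625) + (0.00)(0.059125) + (-0.25)(0.333375) + (-0.45)(0.243625) = 0.3799875
(I − A)⁻¹ = adj(I−A) / det(I−A) ≈
  [   1.6754     0.5109     1.0086     1.0323]
  [   0.1556     1.2569     0.2665     0.3119]
  [   0.8773     0.6602     1.8830     0.8704]
  [   0.6411     0.6550     0.9711     1.5810]
x = (I − A)⁻¹ d = adj(I−A)·d / det(I−A), with det(I−A) = 0.3799875:
  x_1 = (0.636625·325 + 0.194125·200 + 0.383250·600 + 0.392250·950) / 0.3799875 = 848.315625 / 0.3799875 ≈ 2232.48
  x_2 = (0.059125·325 + 0.477625·200 + 0.101250·600 + 0.118500·950) / 0.3799875 = 288.065625 / 0.3799875 ≈ 758.09
  x_3 = (0.333375·325 + 0.250875·200 + 0.715500·600 + 0.330750·950) / 0.3799875 = 902.034375 / 0.3799875 ≈ 2373.85
  x_4 = (0.243625·325 + 0.248875·200 + 0.369000·600 + 0.600750·950) / 0.3799875 = 921.065625 / 0.3799875 ≈ 2423.94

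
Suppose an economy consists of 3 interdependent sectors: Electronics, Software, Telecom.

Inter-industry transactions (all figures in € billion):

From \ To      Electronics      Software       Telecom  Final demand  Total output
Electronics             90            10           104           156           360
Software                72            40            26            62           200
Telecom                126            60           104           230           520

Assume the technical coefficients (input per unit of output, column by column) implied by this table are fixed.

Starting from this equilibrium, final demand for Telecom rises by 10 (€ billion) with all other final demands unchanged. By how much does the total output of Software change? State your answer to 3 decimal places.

Technical coefficients a_ij = z_ij / X_j:
  a_11 = 90/360 = 0.25, a_21 = 72/360 = 0.20, a_31 = 126/360 = 0.35
  a_12 = 10/200 = 0.05, a_22 = 40/200 = 0.20, a_32 = 60/200 = 0.30
  a_13 = 104/520 = 0.20, a_23 = 26/520 = 0.05, a_33 = 104/520 = 0.20
I − A =
  [   0.75    -0.05    -0.20]
  [  -0.20     0.80    -0.05]
  [  -0.35    -0.30     0.80]
Cofactors of I−A, C_ij = (−1)^(i+j)·(minor ij) (rows/columns in the sector order above):
  C_11 = (0.80)(0.80) − (-0.05)(-0.30) = 0.6250
  C_12 = −[(-0.20)(0.80) − (-0.05)(-0.35)] = 0.1775
  C_13 = (-0.20)(-0.30) − (0.80)(-0.35) = 0.3400
  C_21 = −[(-0.05)(0.80) − (-0.20)(-0.30)] = 0.1000
  C_22 = (0.75)(0.80) − (-0.20)(-0.35) = 0.5300
  C_23 = −[(0.75)(-0.30) − (-0.05)(-0.35)] = 0.2425
  C_31 = (-0.05)(-0.05) − (-0.20)(0.80) = 0.1625
  C_32 = −[(0.75)(-0.05) − (-0.20)(-0.20)] = 0.0775
  C_33 = (0.75)(0.80) − (-0.05)(-0.20) = 0.5900
det(I−A) = Σ_j (I−A)_1j·C_1j = (0.75)(0.6250) + (-0.05)(0.1775) + (-0.20)(0.3400) = 0.391875
adj(I−A) = Cᵀ =
  [ 0.6250   0.1000   0.1625]
  [ 0.1775   0.5300   0.0775]
  [ 0.3400   0.2425   0.5900]
(I − A)⁻¹ = adj(I−A) / det(I−A) ≈
  [   1.5949     0.2552     0.4147]
  [   0.4530     1.3525     0.1978]
  [   0.8676     0.6188     1.5056]
Δx = (I − A)⁻¹ Δd with Δd having +10 in the Telecom component and 0 elsewhere.
So Δx_2 = L_23 · (+10), where L_23 = adj(I−A)_23 / det(I−A) = 0.0775 / 0.391875.
Δx_2 = 0.0775 × (+10) / 0.391875 = 0.775 / 0.391875 ≈ 1.978.

Δx_2 = 1.978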